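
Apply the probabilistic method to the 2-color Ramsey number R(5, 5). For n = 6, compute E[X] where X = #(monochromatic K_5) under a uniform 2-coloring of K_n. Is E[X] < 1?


E[X] = C(6, 5) · 2^{1 − 10} = 6 · 2^{−9} = 6/512.
As a reduced fraction: E[X] = 3/256 ≈ 0.01172.
Is E[X] < 1? YES.
Since E[X] < 1, there exists a 2-coloring of K_{6} with no monochromatic K_5; hence R(5, 5) > 6.

E[X] = 3/256 ≈ 0.01172; E[X] < 1, so R(5, 5) > 6.


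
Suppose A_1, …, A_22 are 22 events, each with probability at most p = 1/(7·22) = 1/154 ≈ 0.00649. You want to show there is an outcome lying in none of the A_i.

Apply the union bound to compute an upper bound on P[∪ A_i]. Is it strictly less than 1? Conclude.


Union bound: P[∪_{i=1}^{22} A_i] ≤ Σ_i P[A_i] ≤ 22·p = 22·(1/154) = 1/7.
Numerically: 1/7 ≈ 0.14286.
Is 1/7 < 1? YES.
Since P[∪ A_i] ≤ 1/7 < 1, the complement has P[∩ A_i^c] ≥ 1 − 1/7 = 6/7 > 0, so some outcome avoids every A_i.

22·p = 1/7 ≈ 0.14286; existence CERTIFIED by the union bound.


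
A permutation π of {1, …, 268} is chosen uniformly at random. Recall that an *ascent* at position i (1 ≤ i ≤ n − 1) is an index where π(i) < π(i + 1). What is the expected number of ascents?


Write X = Σ X_I over i = 1, …, 267, with X_I the indicator of one ascent.
There are 267 indicators.
For each fixed i, the pair (π(i), π(i+1)) is a uniformly random ordered pair of distinct values from {1, …, 268}; by symmetry P[π(i) < π(i+1)] = 1/2.
By linearity: E[X] = 267 · (1/2) = (268 − 1) · (1/2) = 267/2 ≈ 133.500.

E[X] = 267/2 = 133.500.


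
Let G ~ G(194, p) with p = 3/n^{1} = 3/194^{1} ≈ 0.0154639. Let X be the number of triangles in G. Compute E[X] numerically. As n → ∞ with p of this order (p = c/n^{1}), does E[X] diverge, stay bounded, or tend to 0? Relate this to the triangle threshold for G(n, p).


Number of potential triangles: C(194, 3) = 1198144.
Each occurs with probability p³ ≈ (0.0154639)³ ≈ 3.69792905e-06.
By linearity: E[X] = C(194, 3)·p³ ≈ 1198144 · 3.69792905e-06 ≈ 4.430652.
Here α = 1, so p = 3/n is exactly at the triangle threshold p ~ 1/n. Asymptotically E[X] → c³/6 = 3³/6 = 9/2 ≈ 4.500000, a bounded constant. In this regime the triangle count is asymptotically Poisson(c³/6).

E[X] ≈ 4.430652; in regime p = Θ(1/n^{1}) E[X] stays bounded (at the triangle threshold p ~ 1/n).


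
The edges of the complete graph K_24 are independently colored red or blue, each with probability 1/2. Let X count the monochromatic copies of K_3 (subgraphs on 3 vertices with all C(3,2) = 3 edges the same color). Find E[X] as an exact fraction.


Let X = Σ_S X_S over the C(24, 3) = 2024 subsets S of size 3, where X_S = 1 if the K_3 on S is monochromatic.
For a fixed S, the K_3 on S has C(3, 2) = 3 edges. P[all 3 edges red] = (1/2)^3, and likewise for blue, so P[monochromatic] = 2·(1/2)^3 = 2^{1 − 3} = 1/4.
Summing: E[X] = C(24, 3) · 2^{1 − 3} = 2024 · 1/4 = 506.
Numerically: E[X] ≈ 506.0000.

E[X] = C(24,3)·2^(1−C(3,2)) = 506 ≈ 506.0000.


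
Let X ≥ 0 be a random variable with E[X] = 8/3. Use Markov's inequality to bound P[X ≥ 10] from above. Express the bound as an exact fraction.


μ = E[X] = 8/3, a = 10.
Markov: P[X ≥ 10] ≤ μ/a = (8/3)/10 = 4/15.
Numerically: ≈ 0.266667.
(Since a = 10 > μ = 2.666667, the bound 4/15 is < 1 and informative.)

P[X ≥ 10] ≤ 4/15 ≈ 0.266667.


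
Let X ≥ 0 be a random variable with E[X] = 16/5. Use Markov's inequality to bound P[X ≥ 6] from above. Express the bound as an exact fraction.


μ = E[X] = 16/5, a = 6.
Markov: P[X ≥ 6] ≤ μ/a = (16/5)/6 = 8/15.
Numerically: ≈ 0.533333.
(Since a = 6 > μ = 3.200000, the bound 8/15 is < 1 and informative.)

P[X ≥ 6] ≤ 8/15 ≈ 0.533333.


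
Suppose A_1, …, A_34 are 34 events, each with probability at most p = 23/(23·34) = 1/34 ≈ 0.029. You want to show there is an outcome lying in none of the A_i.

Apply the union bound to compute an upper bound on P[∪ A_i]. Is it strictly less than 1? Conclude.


Union bound: P[∪_{i=1}^{34} A_i] ≤ Σ_i P[A_i] ≤ 34·p = 34·(1/34) = 1.
Numerically: 1 ≈ 1.000.
Is 1 < 1? NO.
Since the bound 1 is ≥ 1, the union bound is uninformative here; it does NOT by itself certify existence.

34·p = 1 ≈ 1.000; existence NOT certified by the union bound.


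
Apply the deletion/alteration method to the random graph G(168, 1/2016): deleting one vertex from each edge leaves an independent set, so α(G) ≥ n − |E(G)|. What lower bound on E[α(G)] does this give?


E[|E(G)|] = C(168, 2)·p = 14028 · (1/2016) = 167/24.
E[α(G)] ≥ n − E[|E(G)|] = 168 − 167/24 = 3865/24.
Numerically: ≈ 161.0417.
(This is only a lower bound; the true E[α(G)] may be larger.)

E[α(G)] ≥ 3865/24 ≈ 161.0417.


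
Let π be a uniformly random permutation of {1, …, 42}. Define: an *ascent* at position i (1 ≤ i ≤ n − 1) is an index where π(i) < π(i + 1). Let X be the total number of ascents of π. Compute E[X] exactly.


Write X = Σ X_I over i = 1, …, 41, with X_I the indicator of one ascent.
There are 41 indicators.
For each fixed i, the pair (π(i), π(i+1)) is a uniformly random ordered pair of distinct values from {1, …, 42}; by symmetry P[π(i) < π(i+1)] = 1/2.
By linearity: E[X] = 41 · (1/2) = (42 − 1) · (1/2) = 41/2 ≈ 20.500.

E[X] = 41/2 = 20.500.


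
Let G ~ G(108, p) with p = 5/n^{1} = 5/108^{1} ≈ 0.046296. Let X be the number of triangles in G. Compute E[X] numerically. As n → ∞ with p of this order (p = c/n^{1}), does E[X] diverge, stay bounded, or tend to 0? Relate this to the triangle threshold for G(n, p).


Number of potential triangles: C(108, 3) = 204156.
Each occurs with probability p³ ≈ (0.046296)³ ≈ 9.9229030e-05.
By linearity: E[X] = C(108, 3)·p³ ≈ 204156 · 9.9229030e-05 ≈ 20.25820.
Here α = 1, so p = 5/n is exactly at the triangle threshold p ~ 1/n. Asymptotically E[X] → c³/6 = 5³/6 = 125/6 ≈ 20.83333, a bounded constant. In this regime the triangle count is asymptotically Poisson(c³/6).

E[X] ≈ 20.25820; in regime p = Θ(1/n^{1}) E[X] stays bounded (at the triangle threshold p ~ 1/n).


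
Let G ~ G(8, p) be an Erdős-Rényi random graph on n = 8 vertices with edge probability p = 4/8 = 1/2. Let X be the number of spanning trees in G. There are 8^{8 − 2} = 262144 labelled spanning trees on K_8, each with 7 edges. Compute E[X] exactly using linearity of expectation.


K_8 has 8^{8 − 2} = 262144 labelled spanning trees.
For each such spanning tree H, let X_H = 1 if all 7 edges of H are present in G. Then P[X_H = 1] = p^{7} = (1/2)^{7} = 1/128.
Summing the indicators: E[X] = Σ_H E[X_H] = 262144 · p^{7} = 262144 · 1/128 = 2048.
Numerically: E[X] ≈ 2048.

E[X] = 262144 · (1/2)^{7} = 2048 ≈ 2048.


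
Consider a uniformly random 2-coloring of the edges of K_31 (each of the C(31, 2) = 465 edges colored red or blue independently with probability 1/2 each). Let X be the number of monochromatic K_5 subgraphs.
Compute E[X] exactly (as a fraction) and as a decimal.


Let X = Σ_S X_S over the C(31, 5) = 169911 subsets S of size 5, where X_S = 1 if the K_5 on S is monochromatic.
For a fixed S, the K_5 on S has C(5, 2) = 10 edges. P[all 10 edges red] = (1/2)^10, and likewise for blue, so P[monochromatic] = 2·(1/2)^10 = 2^{1 − 10} = 1/512.
By linearity of expectation: E[X] = C(31, 5) · 2^{1 − 10} = 169911 · 1/512 = 169911/512.
Numerically: E[X] ≈ 331.8574.

E[X] = C(31,5)·2^(1−C(5,2)) = 169911/512 ≈ 331.8574.


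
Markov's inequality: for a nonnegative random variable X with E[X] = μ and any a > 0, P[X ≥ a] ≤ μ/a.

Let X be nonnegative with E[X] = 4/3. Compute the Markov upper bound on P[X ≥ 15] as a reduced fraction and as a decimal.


μ = E[X] = 4/3, a = 15.
Markov: P[X ≥ 15] ≤ μ/a = (4/3)/15 = 4/45.
Numerically: ≈ 0.088889.
(Since a = 15 > μ = 1.333333, the bound 4/45 is < 1 and informative.)

P[X ≥ 15] ≤ 4/45 ≈ 0.088889.


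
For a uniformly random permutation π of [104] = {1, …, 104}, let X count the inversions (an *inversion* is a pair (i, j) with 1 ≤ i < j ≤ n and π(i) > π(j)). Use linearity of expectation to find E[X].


Write X = Σ X_I over the C(104, 2) = 5356 pairs i < j, with X_I the indicator of one inversion.
There are 5356 indicators.
For each fixed pair i < j, the values π(i) and π(j) are two distinct elements of {1, …, 104} in uniformly random order; by symmetry P[π(i) > π(j)] = 1/2.
By linearity: E[X] = 5356 · (1/2) = C(104, 2) · (1/2) = 5356/2 = 2678 ≈ 2678.0000.

E[X] = 2678 = 2678.0000.


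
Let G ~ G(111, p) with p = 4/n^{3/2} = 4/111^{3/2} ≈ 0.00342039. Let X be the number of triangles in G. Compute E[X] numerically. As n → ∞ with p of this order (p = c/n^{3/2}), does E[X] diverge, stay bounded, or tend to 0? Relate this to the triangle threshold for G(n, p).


Number of potential triangles: C(111, 3) = 221815.
Each occurs with probability p³ ≈ (0.00342039)³ ≈ 4.00153454e-08.
By linearity: E[X] = C(111, 3)·p³ ≈ 221815 · 4.00153454e-08 ≈ 0.008876.
Since α = 3/2 > 1, p = c/n^{3/2} = o(1/n) is below the triangle threshold p ~ 1/n. Asymptotically E[X] ~ (c³/6)·n^{3(1−α)} = (4³/6)·n^{-1.5} → 0, so by Markov's inequality G has no triangles w.h.p.

E[X] ≈ 0.008876; in regime p = Θ(1/n^{3/2}) E[X] tends to 0 (below the triangle threshold p ~ 1/n).


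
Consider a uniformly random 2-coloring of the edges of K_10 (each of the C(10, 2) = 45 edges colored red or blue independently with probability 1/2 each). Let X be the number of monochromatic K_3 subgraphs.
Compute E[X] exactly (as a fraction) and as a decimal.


Let X = Σ_S X_S over the C(10, 3) = 120 subsets S of size 3, where X_S = 1 if the K_3 on S is monochromatic.
For a fixed S, the K_3 on S has C(3, 2) = 3 edges. P[all 3 edges red] = (1/2)^3, and likewise for blue, so P[monochromatic] = 2·(1/2)^3 = 2^{1 − 3} = 1/4.
Summing: E[X] = C(10, 3) · 2^{1 − 3} = 120 · 1/4 = 30.
Numerically: E[X] ≈ 30.000.

E[X] = C(10,3)·2^(1−C(3,2)) = 30 ≈ 30.000.


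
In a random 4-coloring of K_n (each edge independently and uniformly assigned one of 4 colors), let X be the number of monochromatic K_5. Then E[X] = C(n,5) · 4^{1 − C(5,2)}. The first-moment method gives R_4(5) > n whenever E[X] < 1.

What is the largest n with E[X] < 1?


We need C(n, 5) · 4^{1 − 10} < 1, i.e. C(n, 5) < 4^{10 − 1} = 262144.
Check values of n near the boundary:
  n = 30: C(30, 5) = 142506; 142506 < 262144? YES
  n = 31: C(31, 5) = 169911; 169911 < 262144? YES
  n = 32: C(32, 5) = 201376; 201376 < 262144? YES
  n = 33: C(33, 5) = 237336; 237336 < 262144? YES
  n = 34: C(34, 5) = 278256; 278256 < 262144? NO
  n = 35: C(35, 5) = 324632; 324632 < 262144? NO
  n = 36: C(36, 5) = 376992; 376992 < 262144? NO
The largest n with C(n, 5) < 262144 is n = 33 (where E[X] = 29667/32768 ≈ 0.9054). Hence R_4(5) > 33, i.e. R_4(5) ≥ 34.

Largest n = 33; hence R_4(5) > 33.


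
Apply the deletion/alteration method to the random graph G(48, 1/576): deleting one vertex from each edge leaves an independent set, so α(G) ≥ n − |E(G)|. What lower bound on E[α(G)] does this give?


E[|E(G)|] = C(48, 2)·p = 1128 · (1/576) = 47/24.
E[α(G)] ≥ n − E[|E(G)|] = 48 − 47/24 = 1105/24.
Numerically: ≈ 46.04167.
(This is only a lower bound; the true E[α(G)] may be larger.)

E[α(G)] ≥ 1105/24 ≈ 46.04167.


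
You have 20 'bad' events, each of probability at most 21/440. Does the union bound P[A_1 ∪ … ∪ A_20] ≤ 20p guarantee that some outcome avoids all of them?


Union bound: P[∪_{i=1}^{20} A_i] ≤ Σ_i P[A_i] ≤ 20·p = 20·(21/440) = 21/22.
Numerically: 21/22 ≈ 0.9545455.
Is 21/22 < 1? YES.
Since P[∪ A_i] ≤ 21/22 < 1, the complement has P[∩ A_i^c] ≥ 1 − 21/22 = 1/22 > 0, so some outcome avoids every A_i.

20·p = 21/22 ≈ 0.9545455; existence CERTIFIED by the union bound.


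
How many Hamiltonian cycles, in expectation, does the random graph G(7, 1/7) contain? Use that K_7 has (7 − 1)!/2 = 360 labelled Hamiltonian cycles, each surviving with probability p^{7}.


K_7 has (7 − 1)!/2 = 360 labelled Hamiltonian cycles.
For each such Hamiltonian cycle H, let X_H = 1 if all 7 edges of H are present in G. Then P[X_H = 1] = p^{7} = (1/7)^{7} = 1/823543.
By linearity of expectation: E[X] = Σ_H E[X_H] = 360 · p^{7} = 360 · 1/823543 = 360/823543.
Numerically: E[X] ≈ 0.000437136.

E[X] = 360 · (1/7)^{7} = 360/823543 ≈ 0.000437136.


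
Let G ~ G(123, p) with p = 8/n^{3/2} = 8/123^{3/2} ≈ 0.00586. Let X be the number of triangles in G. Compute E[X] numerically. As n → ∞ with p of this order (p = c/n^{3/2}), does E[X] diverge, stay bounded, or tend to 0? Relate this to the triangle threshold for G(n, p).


Number of potential triangles: C(123, 3) = 302621.
Each occurs with probability p³ ≈ (0.00586)³ ≈ 2.01696e-07.
By linearity: E[X] = C(123, 3)·p³ ≈ 302621 · 2.01696e-07 ≈ 0.061.
Since α = 3/2 > 1, p = c/n^{3/2} = o(1/n) is below the triangle threshold p ~ 1/n. Asymptotically E[X] ~ (c³/6)·n^{3(1−α)} = (8³/6)·n^{-1.5} → 0, so by Markov's inequality G has no triangles w.h.p.

E[X] ≈ 0.061; in regime p = Θ(1/n^{3/2}) E[X] tends to 0 (below the triangle threshold p ~ 1/n).


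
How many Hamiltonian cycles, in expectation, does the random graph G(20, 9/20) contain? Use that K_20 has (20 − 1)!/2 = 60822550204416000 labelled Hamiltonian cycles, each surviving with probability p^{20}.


K_20 has (20 − 1)!/2 = 60822550204416000 labelled Hamiltonian cycles.
For each such Hamiltonian cycle H, let X_H = 1 if all 20 edges of H are present in G. Then P[X_H = 1] = p^{20} = (9/20)^{20} = 12157665459056928801/104857600000000000000000000.
Summing the indicators: E[X] = Σ_H E[X_H] = 60822550204416000 · p^{20} = 60822550204416000 · 12157665459056928801/104857600000000000000000000 = 180532279724605553545860280221/25600000000000000000.
Numerically: E[X] ≈ 7.05e+09.

E[X] = 60822550204416000 · (9/20)^{20} = 180532279724605553545860280221/25600000000000000000 ≈ 7.05e+09.


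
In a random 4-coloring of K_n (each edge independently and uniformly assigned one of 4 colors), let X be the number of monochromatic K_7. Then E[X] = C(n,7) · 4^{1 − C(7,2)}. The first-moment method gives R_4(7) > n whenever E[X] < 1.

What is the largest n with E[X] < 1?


We need C(n, 7) · 4^{1 − 21} < 1, i.e. C(n, 7) < 4^{21 − 1} = 1099511627776.
Check values of n near the boundary:
  n = 174: C(174, 7) = 847879782984; 847879782984 < 1099511627776? YES
  n = 175: C(175, 7) = 883208107275; 883208107275 < 1099511627776? YES
  n = 176: C(176, 7) = 919790691600; 919790691600 < 1099511627776? YES
  n = 177: C(177, 7) = 957664425960; 957664425960 < 1099511627776? YES
  n = 178: C(178, 7) = 996867063280; 996867063280 < 1099511627776? YES
  n = 179: C(179, 7) = 1037437234460; 1037437234460 < 1099511627776? YES
  n = 180: C(180, 7) = 1079414463600; 1079414463600 < 1099511627776? YES
  n = 181: C(181, 7) = 1122839183400; 1122839183400 < 1099511627776? NO
  n = 182: C(182, 7) = 1167752750736; 1167752750736 < 1099511627776? NO
  n = 183: C(183, 7) = 1214197462413; 1214197462413 < 1099511627776? NO
The largest n with C(n, 7) < 1099511627776 is n = 180 (where E[X] = 67463403975/68719476736 ≈ 0.9817). Hence R_4(7) > 180, i.e. R_4(7) ≥ 181.

Largest n = 180; hence R_4(7) > 180.


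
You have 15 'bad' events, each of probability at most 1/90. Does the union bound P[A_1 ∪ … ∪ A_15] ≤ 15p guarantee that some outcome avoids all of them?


Union bound: P[∪_{i=1}^{15} A_i] ≤ Σ_i P[A_i] ≤ 15·p = 15·(1/90) = 1/6.
Numerically: 1/6 ≈ 0.1666667.
Is 1/6 < 1? YES.
Since P[∪ A_i] ≤ 1/6 < 1, the complement has P[∩ A_i^c] ≥ 1 − 1/6 = 5/6 > 0, so some outcome avoids every A_i.

15·p = 1/6 ≈ 0.1666667; existence CERTIFIED by the union bound.


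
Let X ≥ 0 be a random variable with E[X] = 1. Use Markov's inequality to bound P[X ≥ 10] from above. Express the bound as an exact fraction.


μ = E[X] = 1, a = 10.
Markov: P[X ≥ 10] ≤ μ/a = (1)/10 = 1/10.
Numerically: ≈ 0.1000.
(Since a = 10 > μ = 1.0000, the bound 1/10 is < 1 and informative.)

P[X ≥ 10] ≤ 1/10 ≈ 0.1000.


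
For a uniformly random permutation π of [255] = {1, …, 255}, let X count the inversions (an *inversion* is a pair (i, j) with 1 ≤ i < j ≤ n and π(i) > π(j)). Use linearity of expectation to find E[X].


Write X = Σ X_I over the C(255, 2) = 32385 pairs i < j, with X_I the indicator of one inversion.
There are 32385 indicators.
For each fixed pair i < j, the values π(i) and π(j) are two distinct elements of {1, …, 255} in uniformly random order; by symmetry P[π(i) > π(j)] = 1/2.
By linearity: E[X] = 32385 · (1/2) = C(255, 2) · (1/2) = 32385/2 = 32385/2 ≈ 16192.50000.

E[X] = 32385/2 = 16192.50000.


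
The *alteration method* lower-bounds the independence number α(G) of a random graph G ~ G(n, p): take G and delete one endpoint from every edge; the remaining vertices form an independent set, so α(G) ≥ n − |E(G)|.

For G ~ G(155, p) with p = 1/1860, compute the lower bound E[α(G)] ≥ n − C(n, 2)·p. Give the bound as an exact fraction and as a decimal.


E[|E(G)|] = C(155, 2)·p = 11935 · (1/1860) = 77/12.
E[α(G)] ≥ n − E[|E(G)|] = 155 − 77/12 = 1783/12.
Numerically: ≈ 148.583.
(This is only a lower bound; the true E[α(G)] may be larger.)

E[α(G)] ≥ 1783/12 ≈ 148.583.


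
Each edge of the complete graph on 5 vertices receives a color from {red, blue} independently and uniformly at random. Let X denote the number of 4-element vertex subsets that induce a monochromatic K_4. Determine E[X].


Let X = Σ_S X_S over the C(5, 4) = 5 subsets S of size 4, where X_S = 1 if the K_4 on S is monochromatic.
For a fixed S, the K_4 on S has C(4, 2) = 6 edges. P[all 6 edges red] = (1/2)^6, and likewise for blue, so P[monochromatic] = 2·(1/2)^6 = 2^{1 − 6} = 1/32.
Summing: E[X] = C(5, 4) · 2^{1 − 6} = 5 · 1/32 = 5/32.
Numerically: E[X] ≈ 0.1562.

E[X] = C(5,4)·2^(1−C(4,2)) = 5/32 ≈ 0.1562.


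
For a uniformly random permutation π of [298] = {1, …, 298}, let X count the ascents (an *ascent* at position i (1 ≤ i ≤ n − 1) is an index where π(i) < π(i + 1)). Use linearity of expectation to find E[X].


Write X = Σ X_I over i = 1, …, 297, with X_I the indicator of one ascent.
There are 297 indicators.
For each fixed i, the pair (π(i), π(i+1)) is a uniformly random ordered pair of distinct values from {1, …, 298}; by symmetry P[π(i) < π(i+1)] = 1/2.
By linearity: E[X] = 297 · (1/2) = (298 − 1) · (1/2) = 297/2 ≈ 148.5000.

E[X] = 297/2 = 148.5000.


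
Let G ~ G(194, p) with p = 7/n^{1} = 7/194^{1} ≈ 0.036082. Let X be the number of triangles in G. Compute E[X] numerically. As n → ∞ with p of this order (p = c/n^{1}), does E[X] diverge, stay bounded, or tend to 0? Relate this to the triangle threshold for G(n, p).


Number of potential triangles: C(194, 3) = 1198144.
Each occurs with probability p³ ≈ (0.036082)³ ≈ 4.6977395e-05.
By linearity: E[X] = C(194, 3)·p³ ≈ 1198144 · 4.6977395e-05 ≈ 56.28568.
Here α = 1, so p = 7/n is exactly at the triangle threshold p ~ 1/n. Asymptotically E[X] → c³/6 = 7³/6 = 343/6 ≈ 57.16667, a bounded constant. In this regime the triangle count is asymptotically Poisson(c³/6).

E[X] ≈ 56.28568; in regime p = Θ(1/n^{1}) E[X] stays bounded (at the triangle threshold p ~ 1/n).


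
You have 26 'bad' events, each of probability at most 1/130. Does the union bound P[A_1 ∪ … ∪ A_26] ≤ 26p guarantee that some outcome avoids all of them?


Union bound: P[∪_{i=1}^{26} A_i] ≤ Σ_i P[A_i] ≤ 26·p = 26·(1/130) = 1/5.
Numerically: 1/5 ≈ 0.200.
Is 1/5 < 1? YES.
Since P[∪ A_i] ≤ 1/5 < 1, the complement has P[∩ A_i^c] ≥ 1 − 1/5 = 4/5 > 0, so some outcome avoids every A_i.

26·p = 1/5 ≈ 0.200; existence CERTIFIED by the union bound.


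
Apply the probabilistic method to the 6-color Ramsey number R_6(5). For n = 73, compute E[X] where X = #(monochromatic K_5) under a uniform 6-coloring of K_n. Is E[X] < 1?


E[X] = C(73, 5) · 6^{1 − 10} = 15020334 · 6^{−9} = 15020334/10077696.
As a reduced fraction: E[X] = 834463/559872 ≈ 1.4905.
Is E[X] < 1? NO.
Since E[X] ≥ 1, the first-moment bound is inconclusive at n = 73; it does NOT by itself certify R_6(5) > 73.

E[X] = 834463/559872 ≈ 1.4905; E[X] ≥ 1; first-moment method inconclusive here.


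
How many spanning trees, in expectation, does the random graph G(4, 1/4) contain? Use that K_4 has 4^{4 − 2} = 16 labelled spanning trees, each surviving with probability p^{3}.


K_4 has 4^{4 − 2} = 16 labelled spanning trees.
For each such spanning tree H, let X_H = 1 if all 3 edges of H are present in G. Then P[X_H = 1] = p^{3} = (1/4)^{3} = 1/64.
By linearity: E[X] = Σ_H E[X_H] = 16 · p^{3} = 16 · 1/64 = 1/4.
Numerically: E[X] ≈ 0.25.

E[X] = 16 · (1/4)^{3} = 1/4 ≈ 0.25.


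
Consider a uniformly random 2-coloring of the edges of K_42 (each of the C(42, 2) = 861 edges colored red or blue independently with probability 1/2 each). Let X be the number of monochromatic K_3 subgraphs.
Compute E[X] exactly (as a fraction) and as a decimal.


Let X = Σ_S X_S over the C(42, 3) = 11480 subsets S of size 3, where X_S = 1 if the K_3 on S is monochromatic.
For a fixed S, the K_3 on S has C(3, 2) = 3 edges. P[all 3 edges red] = (1/2)^3, and likewise for blue, so P[monochromatic] = 2·(1/2)^3 = 2^{1 − 3} = 1/4.
Summing: E[X] = C(42, 3) · 2^{1 − 3} = 11480 · 1/4 = 2870.
Numerically: E[X] ≈ 2870.000000.

E[X] = C(42,3)·2^(1−C(3,2)) = 2870 ≈ 2870.000000.


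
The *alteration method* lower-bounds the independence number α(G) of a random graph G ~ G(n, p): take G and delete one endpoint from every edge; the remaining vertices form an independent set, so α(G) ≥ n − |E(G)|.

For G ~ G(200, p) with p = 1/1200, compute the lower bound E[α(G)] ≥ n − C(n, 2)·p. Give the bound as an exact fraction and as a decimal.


E[|E(G)|] = C(200, 2)·p = 19900 · (1/1200) = 199/12.
E[α(G)] ≥ n − E[|E(G)|] = 200 − 199/12 = 2201/12.
Numerically: ≈ 183.416667.
(This is only a lower bound; the true E[α(G)] may be larger.)

E[α(G)] ≥ 2201/12 ≈ 183.416667.


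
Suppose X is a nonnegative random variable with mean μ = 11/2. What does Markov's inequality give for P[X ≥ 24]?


μ = E[X] = 11/2, a = 24.
Markov: P[X ≥ 24] ≤ μ/a = (11/2)/24 = 11/48.
Numerically: ≈ 0.229.
(Since a = 24 > μ = 5.500, the bound 11/48 is < 1 and informative.)

P[X ≥ 24] ≤ 11/48 ≈ 0.229.


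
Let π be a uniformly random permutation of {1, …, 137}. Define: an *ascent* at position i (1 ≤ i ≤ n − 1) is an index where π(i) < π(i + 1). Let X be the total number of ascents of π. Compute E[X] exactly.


Write X = Σ X_I over i = 1, …, 136, with X_I the indicator of one ascent.
There are 136 indicators.
For each fixed i, the pair (π(i), π(i+1)) is a uniformly random ordered pair of distinct values from {1, …, 137}; by symmetry P[π(i) < π(i+1)] = 1/2.
By linearity: E[X] = 136 · (1/2) = (137 − 1) · (1/2) = 68 ≈ 68.00000.

E[X] = 68 = 68.00000.


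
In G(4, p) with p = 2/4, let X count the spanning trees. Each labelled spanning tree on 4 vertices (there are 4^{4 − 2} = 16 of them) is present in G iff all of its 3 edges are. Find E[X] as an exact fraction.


K_4 has 4^{4 − 2} = 16 labelled spanning trees.
For each such spanning tree H, let X_H = 1 if all 3 edges of H are present in G. Then P[X_H = 1] = p^{3} = (1/2)^{3} = 1/8.
By linearity of expectation: E[X] = Σ_H E[X_H] = 16 · p^{3} = 16 · 1/8 = 2.
Numerically: E[X] ≈ 2.

E[X] = 16 · (1/2)^{3} = 2 ≈ 2.


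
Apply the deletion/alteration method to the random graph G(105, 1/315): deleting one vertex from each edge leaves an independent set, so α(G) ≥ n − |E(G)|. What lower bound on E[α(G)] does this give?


E[|E(G)|] = C(105, 2)·p = 5460 · (1/315) = 52/3.
E[α(G)] ≥ n − E[|E(G)|] = 105 − 52/3 = 263/3.
Numerically: ≈ 87.667.
(This is only a lower bound; the true E[α(G)] may be larger.)

E[α(G)] ≥ 263/3 ≈ 87.667.


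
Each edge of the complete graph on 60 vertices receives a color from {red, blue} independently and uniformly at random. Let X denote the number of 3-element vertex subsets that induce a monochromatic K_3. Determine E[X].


Let X = Σ_S X_S over the C(60, 3) = 34220 subsets S of size 3, where X_S = 1 if the K_3 on S is monochromatic.
For a fixed S, the K_3 on S has C(3, 2) = 3 edges. P[all 3 edges red] = (1/2)^3, and likewise for blue, so P[monochromatic] = 2·(1/2)^3 = 2^{1 − 3} = 1/4.
Summing: E[X] = C(60, 3) · 2^{1 − 3} = 34220 · 1/4 = 8555.
Numerically: E[X] ≈ 8555.000000.

E[X] = C(60,3)·2^(1−C(3,2)) = 8555 ≈ 8555.000000.


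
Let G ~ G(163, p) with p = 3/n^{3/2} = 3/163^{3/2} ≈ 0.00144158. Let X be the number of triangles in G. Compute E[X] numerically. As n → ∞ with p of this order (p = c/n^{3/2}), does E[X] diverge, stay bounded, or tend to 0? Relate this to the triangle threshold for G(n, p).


Number of potential triangles: C(163, 3) = 708561.
Each occurs with probability p³ ≈ (0.00144158)³ ≈ 2.99584641e-09.
By linearity: E[X] = C(163, 3)·p³ ≈ 708561 · 2.99584641e-09 ≈ 0.002123.
Since α = 3/2 > 1, p = c/n^{3/2} = o(1/n) is below the triangle threshold p ~ 1/n. Asymptotically E[X] ~ (c³/6)·n^{3(1−α)} = (3³/6)·n^{-1.5} → 0, so by Markov's inequality G has no triangles w.h.p.

E[X] ≈ 0.002123; in regime p = Θ(1/n^{3/2}) E[X] tends to 0 (below the triangle threshold p ~ 1/n).


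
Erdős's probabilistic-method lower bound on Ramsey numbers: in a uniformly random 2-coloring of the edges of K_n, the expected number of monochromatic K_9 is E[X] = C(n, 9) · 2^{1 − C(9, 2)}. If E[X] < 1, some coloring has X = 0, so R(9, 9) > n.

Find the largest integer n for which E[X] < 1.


We need C(n, 9) · 2^{1 − 36} < 1, i.e. C(n, 9) < 2^{36 − 1} = 34359738368.
Check values of n near the boundary:
  n = 62: C(62, 9) = 20286591270; 20286591270 < 34359738368? YES
  n = 63: C(63, 9) = 23667689815; 23667689815 < 34359738368? YES
  n = 64: C(64, 9) = 27540584512; 27540584512 < 34359738368? YES
  n = 65: C(65, 9) = 31966749880; 31966749880 < 34359738368? YES
  n = 66: C(66, 9) = 37014131440; 37014131440 < 34359738368? NO
  n = 67: C(67, 9) = 42757703560; 42757703560 < 34359738368? NO
The largest n with C(n, 9) < 34359738368 is n = 65 (where E[X] = 3995843735/4294967296 ≈ 0.930355). Hence R(9, 9) > 65, i.e. R(9, 9) ≥ 66.

Largest n = 65; hence R(9, 9) > 65.


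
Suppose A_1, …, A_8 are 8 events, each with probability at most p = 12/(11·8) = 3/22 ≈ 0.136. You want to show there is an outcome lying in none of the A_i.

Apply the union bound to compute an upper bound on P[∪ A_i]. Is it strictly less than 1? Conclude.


Union bound: P[∪_{i=1}^{8} A_i] ≤ Σ_i P[A_i] ≤ 8·p = 8·(3/22) = 12/11.
Numerically: 12/11 ≈ 1.091.
Is 12/11 < 1? NO.
Since the bound 12/11 is ≥ 1, the union bound is uninformative here; it does NOT by itself certify existence.

8·p = 12/11 ≈ 1.091; existence NOT certified by the union bound.


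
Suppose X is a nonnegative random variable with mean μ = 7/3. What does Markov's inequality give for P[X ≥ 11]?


μ = E[X] = 7/3, a = 11.
Markov: P[X ≥ 11] ≤ μ/a = (7/3)/11 = 7/33.
Numerically: ≈ 0.212.
(Since a = 11 > μ = 2.333, the bound 7/33 is < 1 and informative.)

P[X ≥ 11] ≤ 7/33 ≈ 0.212.


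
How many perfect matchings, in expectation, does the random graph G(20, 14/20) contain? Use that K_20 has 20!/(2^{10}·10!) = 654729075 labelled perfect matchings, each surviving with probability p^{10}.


K_20 has 20!/(2^{10}·10!) = 654729075 labelled perfect matchings.
For each such perfect matching H, let X_H = 1 if all 10 edges of H are present in G. Then P[X_H = 1] = p^{10} = (7/10)^{10} = 282475249/10000000000.
By linearity of expectation: E[X] = Σ_H E[X_H] = 654729075 · p^{10} = 654729075 · 282475249/10000000000 = 7397790339526587/400000000.
Numerically: E[X] ≈ 1.84945e+07.

E[X] = 654729075 · (7/10)^{10} = 7397790339526587/400000000 ≈ 1.84945e+07.


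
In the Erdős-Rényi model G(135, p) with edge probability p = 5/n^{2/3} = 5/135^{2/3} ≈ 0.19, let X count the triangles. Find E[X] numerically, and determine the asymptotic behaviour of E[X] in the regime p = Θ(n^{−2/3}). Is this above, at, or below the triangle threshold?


Number of potential triangles: C(135, 3) = 400995.
Each occurs with probability p³ ≈ (0.19)³ ≈ 6.858711e-03.
By linearity: E[X] = C(135, 3)·p³ ≈ 400995 · 6.858711e-03 ≈ 2750.3086.
Since α = 2/3 < 1, p = c/n^{2/3} ≫ 1/n is above the triangle threshold p ~ 1/n. Asymptotically E[X] ~ (c³/6)·n^{3(1−α)} = (5³/6)·n^{1} → ∞; triangles are abundant w.h.p.

E[X] ≈ 2750.3086; in regime p = Θ(1/n^{2/3}) E[X] diverges (above the triangle threshold p ~ 1/n).


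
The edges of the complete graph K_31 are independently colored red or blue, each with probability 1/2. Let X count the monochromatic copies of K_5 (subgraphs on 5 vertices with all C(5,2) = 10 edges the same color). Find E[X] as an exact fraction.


Let X = Σ_S X_S over the C(31, 5) = 169911 subsets S of size 5, where X_S = 1 if the K_5 on S is monochromatic.
For a fixed S, the K_5 on S has C(5, 2) = 10 edges. P[all 10 edges red] = (1/2)^10, and likewise for blue, so P[monochromatic] = 2·(1/2)^10 = 2^{1 − 10} = 1/512.
By linearity: E[X] = C(31, 5) · 2^{1 − 10} = 169911 · 1/512 = 169911/512.
Numerically: E[X] ≈ 331.8574.

E[X] = C(31,5)·2^(1−C(5,2)) = 169911/512 ≈ 331.8574.


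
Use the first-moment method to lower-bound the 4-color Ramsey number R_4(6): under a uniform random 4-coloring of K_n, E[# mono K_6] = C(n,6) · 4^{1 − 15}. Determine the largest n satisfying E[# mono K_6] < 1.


We need C(n, 6) · 4^{1 − 15} < 1, i.e. C(n, 6) < 4^{15 − 1} = 268435456.
Check values of n near the boundary:
  n = 76: C(76, 6) = 218618940; 218618940 < 268435456? YES
  n = 77: C(77, 6) = 237093780; 237093780 < 268435456? YES
  n = 78: C(78, 6) = 256851595; 256851595 < 268435456? YES
  n = 79: C(79, 6) = 277962685; 277962685 < 268435456? NO
The largest n with C(n, 6) < 268435456 is n = 78 (where E[X] = 256851595/268435456 ≈ 0.9568468). Hence R_4(6) > 78, i.e. R_4(6) ≥ 79.

Largest n = 78; hence R_4(6) > 78.


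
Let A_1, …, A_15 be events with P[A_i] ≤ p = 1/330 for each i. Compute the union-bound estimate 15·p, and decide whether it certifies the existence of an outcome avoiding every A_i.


Union bound: P[∪_{i=1}^{15} A_i] ≤ Σ_i P[A_i] ≤ 15·p = 15·(1/330) = 1/22.
Numerically: 1/22 ≈ 0.04545.
Is 1/22 < 1? YES.
Since P[∪ A_i] ≤ 1/22 < 1, the complement has P[∩ A_i^c] ≥ 1 − 1/22 = 21/22 > 0, so some outcome avoids every A_i.

15·p = 1/22 ≈ 0.04545; existence CERTIFIED by the union bound.


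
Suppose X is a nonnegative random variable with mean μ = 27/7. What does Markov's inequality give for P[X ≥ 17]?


μ = E[X] = 27/7, a = 17.
Markov: P[X ≥ 17] ≤ μ/a = (27/7)/17 = 27/119.
Numerically: ≈ 0.2269.
(Since a = 17 > μ = 3.8571, the bound 27/119 is < 1 and informative.)

P[X ≥ 17] ≤ 27/119 ≈ 0.2269.


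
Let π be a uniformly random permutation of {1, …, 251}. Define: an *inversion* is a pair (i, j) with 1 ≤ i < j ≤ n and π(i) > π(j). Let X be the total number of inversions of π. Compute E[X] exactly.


Write X = Σ X_I over the C(251, 2) = 31375 pairs i < j, with X_I the indicator of one inversion.
There are 31375 indicators.
For each fixed pair i < j, the values π(i) and π(j) are two distinct elements of {1, …, 251} in uniformly random order; by symmetry P[π(i) > π(j)] = 1/2.
By linearity: E[X] = 31375 · (1/2) = C(251, 2) · (1/2) = 31375/2 = 31375/2 ≈ 15687.5000.

E[X] = 31375/2 = 15687.5000.


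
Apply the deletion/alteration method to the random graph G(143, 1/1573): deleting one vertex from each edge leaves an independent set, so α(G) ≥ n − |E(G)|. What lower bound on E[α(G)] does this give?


E[|E(G)|] = C(143, 2)·p = 10153 · (1/1573) = 71/11.
E[α(G)] ≥ n − E[|E(G)|] = 143 − 71/11 = 1502/11.
Numerically: ≈ 136.545455.
(This is only a lower bound; the true E[α(G)] may be larger.)

E[α(G)] ≥ 1502/11 ≈ 136.545455.


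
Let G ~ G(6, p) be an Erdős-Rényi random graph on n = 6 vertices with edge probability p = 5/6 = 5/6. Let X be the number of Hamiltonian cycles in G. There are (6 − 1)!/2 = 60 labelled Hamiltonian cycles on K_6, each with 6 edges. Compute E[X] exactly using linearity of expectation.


K_6 has (6 − 1)!/2 = 60 labelled Hamiltonian cycles.
For each such Hamiltonian cycle H, let X_H = 1 if all 6 edges of H are present in G. Then P[X_H = 1] = p^{6} = (5/6)^{6} = 15625/46656.
By linearity: E[X] = Σ_H E[X_H] = 60 · p^{6} = 60 · 15625/46656 = 78125/3888.
Numerically: E[X] ≈ 20.094.

E[X] = 60 · (5/6)^{6} = 78125/3888 ≈ 20.094.


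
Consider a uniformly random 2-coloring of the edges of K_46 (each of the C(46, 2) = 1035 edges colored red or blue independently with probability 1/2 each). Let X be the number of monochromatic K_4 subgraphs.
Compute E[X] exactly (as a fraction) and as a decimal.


Let X = Σ_S X_S over the C(46, 4) = 163185 subsets S of size 4, where X_S = 1 if the K_4 on S is monochromatic.
For a fixed S, the K_4 on S has C(4, 2) = 6 edges. P[all 6 edges red] = (1/2)^6, and likewise for blue, so P[monochromatic] = 2·(1/2)^6 = 2^{1 − 6} = 1/32.
Summing: E[X] = C(46, 4) · 2^{1 − 6} = 163185 · 1/32 = 163185/32.
Numerically: E[X] ≈ 5099.5312.

E[X] = C(46,4)·2^(1−C(4,2)) = 163185/32 ≈ 5099.5312.


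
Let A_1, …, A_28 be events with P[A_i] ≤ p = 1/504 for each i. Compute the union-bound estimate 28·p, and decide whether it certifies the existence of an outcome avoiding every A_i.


Union bound: P[∪_{i=1}^{28} A_i] ≤ Σ_i P[A_i] ≤ 28·p = 28·(1/504) = 1/18.
Numerically: 1/18 ≈ 0.0555556.
Is 1/18 < 1? YES.
Since P[∪ A_i] ≤ 1/18 < 1, the complement has P[∩ A_i^c] ≥ 1 − 1/18 = 17/18 > 0, so some outcome avoids every A_i.

28·p = 1/18 ≈ 0.0555556; existence CERTIFIED by the union bound.


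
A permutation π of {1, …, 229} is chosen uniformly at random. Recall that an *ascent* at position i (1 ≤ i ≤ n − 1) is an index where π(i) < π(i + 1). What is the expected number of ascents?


Write X = Σ X_I over i = 1, …, 228, with X_I the indicator of one ascent.
There are 228 indicators.
For each fixed i, the pair (π(i), π(i+1)) is a uniformly random ordered pair of distinct values from {1, …, 229}; by symmetry P[π(i) < π(i+1)] = 1/2.
By linearity: E[X] = 228 · (1/2) = (229 − 1) · (1/2) = 114 ≈ 114.000000.

E[X] = 114 = 114.000000.


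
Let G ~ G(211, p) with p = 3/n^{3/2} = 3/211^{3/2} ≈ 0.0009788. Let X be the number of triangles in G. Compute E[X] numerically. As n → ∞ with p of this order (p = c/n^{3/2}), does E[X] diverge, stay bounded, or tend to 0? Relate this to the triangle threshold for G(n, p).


Number of potential triangles: C(211, 3) = 1543465.
Each occurs with probability p³ ≈ (0.0009788)³ ≈ 9.377622e-10.
By linearity: E[X] = C(211, 3)·p³ ≈ 1543465 · 9.377622e-10 ≈ 0.0014.
Since α = 3/2 > 1, p = c/n^{3/2} = o(1/n) is below the triangle threshold p ~ 1/n. Asymptotically E[X] ~ (c³/6)·n^{3(1−α)} = (3³/6)·n^{-1.5} → 0, so by Markov's inequality G has no triangles w.h.p.

E[X] ≈ 0.0014; in regime p = Θ(1/n^{3/2}) E[X] tends to 0 (below the triangle threshold p ~ 1/n).


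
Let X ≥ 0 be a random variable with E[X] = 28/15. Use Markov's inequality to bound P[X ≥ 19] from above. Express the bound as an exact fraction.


μ = E[X] = 28/15, a = 19.
Markov: P[X ≥ 19] ≤ μ/a = (28/15)/19 = 28/285.
Numerically: ≈ 0.098.
(Since a = 19 > μ = 1.867, the bound 28/285 is < 1 and informative.)

P[X ≥ 19] ≤ 28/285 ≈ 0.098.


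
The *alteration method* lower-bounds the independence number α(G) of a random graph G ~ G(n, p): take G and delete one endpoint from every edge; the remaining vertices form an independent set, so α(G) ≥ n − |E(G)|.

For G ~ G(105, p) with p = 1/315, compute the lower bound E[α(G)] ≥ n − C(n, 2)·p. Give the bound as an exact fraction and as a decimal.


E[|E(G)|] = C(105, 2)·p = 5460 · (1/315) = 52/3.
E[α(G)] ≥ n − E[|E(G)|] = 105 − 52/3 = 263/3.
Numerically: ≈ 87.667.
(This is only a lower bound; the true E[α(G)] may be larger.)

E[α(G)] ≥ 263/3 ≈ 87.667.


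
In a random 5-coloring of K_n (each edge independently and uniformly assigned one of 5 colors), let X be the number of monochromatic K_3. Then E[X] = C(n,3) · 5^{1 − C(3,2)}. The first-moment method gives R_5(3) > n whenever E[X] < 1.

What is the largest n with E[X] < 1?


We need C(n, 3) · 5^{1 − 3} < 1, i.e. C(n, 3) < 5^{3 − 1} = 25.
Check values of n near the boundary:
  n = 3: C(3, 3) = 1; 1 < 25? YES
  n = 4: C(4, 3) = 4; 4 < 25? YES
  n = 5: C(5, 3) = 10; 10 < 25? YES
  n = 6: C(6, 3) = 20; 20 < 25? YES
  n = 7: C(7, 3) = 35; 35 < 25? NO
  n = 8: C(8, 3) = 56; 56 < 25? NO
  n = 9: C(9, 3) = 84; 84 < 25? NO
The largest n with C(n, 3) < 25 is n = 6 (where E[X] = 4/5 ≈ 0.8000000). Hence R_5(3) > 6, i.e. R_5(3) ≥ 7.

Largest n = 6; hence R_5(3) > 6.


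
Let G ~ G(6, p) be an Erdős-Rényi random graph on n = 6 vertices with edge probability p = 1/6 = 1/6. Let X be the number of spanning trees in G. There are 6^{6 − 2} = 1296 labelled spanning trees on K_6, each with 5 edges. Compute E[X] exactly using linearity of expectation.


K_6 has 6^{6 − 2} = 1296 labelled spanning trees.
For each such spanning tree H, let X_H = 1 if all 5 edges of H are present in G. Then P[X_H = 1] = p^{5} = (1/6)^{5} = 1/7776.
Summing the indicators: E[X] = Σ_H E[X_H] = 1296 · p^{5} = 1296 · 1/7776 = 1/6.
Numerically: E[X] ≈ 0.16667.

E[X] = 1296 · (1/6)^{5} = 1/6 ≈ 0.16667.


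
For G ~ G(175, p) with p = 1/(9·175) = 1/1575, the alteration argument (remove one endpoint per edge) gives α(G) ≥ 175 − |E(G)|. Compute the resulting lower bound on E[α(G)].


E[|E(G)|] = C(175, 2)·p = 15225 · (1/1575) = 29/3.
E[α(G)] ≥ n − E[|E(G)|] = 175 − 29/3 = 496/3.
Numerically: ≈ 165.333.
(This is only a lower bound; the true E[α(G)] may be larger.)

E[α(G)] ≥ 496/3 ≈ 165.333.


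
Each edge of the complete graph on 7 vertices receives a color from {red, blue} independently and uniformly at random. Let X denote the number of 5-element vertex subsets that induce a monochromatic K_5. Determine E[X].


Let X = Σ_S X_S over the C(7, 5) = 21 subsets S of size 5, where X_S = 1 if the K_5 on S is monochromatic.
For a fixed S, the K_5 on S has C(5, 2) = 10 edges. P[all 10 edges red] = (1/2)^10, and likewise for blue, so P[monochromatic] = 2·(1/2)^10 = 2^{1 − 10} = 1/512.
Summing: E[X] = C(7, 5) · 2^{1 − 10} = 21 · 1/512 = 21/512.
Numerically: E[X] ≈ 0.041.

E[X] = C(7,5)·2^(1−C(5,2)) = 21/512 ≈ 0.041.


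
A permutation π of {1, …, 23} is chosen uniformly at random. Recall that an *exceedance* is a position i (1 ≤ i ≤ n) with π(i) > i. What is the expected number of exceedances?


Write X = Σ_{i=1}^{23} X_i, where X_i = 1_{π(i) > i}.
For each fixed i, π(i) is uniform over {1, …, 23} (marginal of a uniform permutation), so P[π(i) > i] = (n − i)/n. Summing: Σ_{i=1}^{23} (n − i)/n = (0 + 1 + … + 22)/23 = 23(23 − 1)/(2·23) = (23 − 1)/2.
Hence E[X] = Σ_{i=1}^{23} (23 − i)/23 = 11 ≈ 11.000000.

E[X] = 11 = 11.000000.


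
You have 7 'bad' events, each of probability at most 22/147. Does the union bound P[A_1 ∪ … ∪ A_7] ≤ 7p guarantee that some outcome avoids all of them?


Union bound: P[∪_{i=1}^{7} A_i] ≤ Σ_i P[A_i] ≤ 7·p = 7·(22/147) = 22/21.
Numerically: 22/21 ≈ 1.04762.
Is 22/21 < 1? NO.
Since the bound 22/21 is ≥ 1, the union bound is uninformative here; it does NOT by itself certify existence.

7·p = 22/21 ≈ 1.04762; existence NOT certified by the union bound.


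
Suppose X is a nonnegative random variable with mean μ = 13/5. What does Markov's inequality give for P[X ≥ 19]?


μ = E[X] = 13/5, a = 19.
Markov: P[X ≥ 19] ≤ μ/a = (13/5)/19 = 13/95.
Numerically: ≈ 0.13684.
(Since a = 19 > μ = 2.60000, the bound 13/95 is < 1 and informative.)

P[X ≥ 19] ≤ 13/95 ≈ 0.13684.
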